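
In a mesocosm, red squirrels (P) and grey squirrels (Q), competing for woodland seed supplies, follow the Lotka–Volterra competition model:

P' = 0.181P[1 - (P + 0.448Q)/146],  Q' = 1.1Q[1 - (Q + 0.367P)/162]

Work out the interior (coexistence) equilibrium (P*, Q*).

Setting both brackets to zero gives the nullclines P + 0.448Q = 146 and 0.367P + Q = 162.
Substituting Q = 162 - 0.367P into the first: P(1 - 0.448·0.367) = 146 - 0.448·162.
So P* = 73.4/0.836 = 87.9, and then Q* = 162 - 0.367·87.9 = 130.

P* ≈ 87.9, Q* ≈ 130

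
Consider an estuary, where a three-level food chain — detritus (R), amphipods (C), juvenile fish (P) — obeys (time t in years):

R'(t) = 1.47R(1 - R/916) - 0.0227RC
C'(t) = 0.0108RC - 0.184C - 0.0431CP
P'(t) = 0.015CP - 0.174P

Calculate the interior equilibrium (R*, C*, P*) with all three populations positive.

R* ≈ 752, C* ≈ 11.6, P* ≈ 184

From dP/dt = 0: 0.015C* = 0.174, so C* = 11.6.
From dR/dt = 0: 1.47(1 - R*/916) = 0.0227·11.6, giving R* = 916·(1 - 0.179) = 752.
From dC/dt = 0: 0.0108·752 - 0.184 = 0.0431P*, so P* = 7.94/0.0431 = 184.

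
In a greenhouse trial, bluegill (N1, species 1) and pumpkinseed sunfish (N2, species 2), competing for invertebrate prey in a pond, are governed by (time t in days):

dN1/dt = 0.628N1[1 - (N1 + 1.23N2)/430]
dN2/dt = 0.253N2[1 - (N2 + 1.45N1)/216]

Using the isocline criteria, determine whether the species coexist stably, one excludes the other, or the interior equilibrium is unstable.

species 1 excludes species 2

Compare the nullcline intercepts: K1/α12 = 430/1.23 = 350 > K2 = 216; K2/α21 = 216/1.45 = 149 < K1 = 430.
Since the inequalities point opposite ways, species 1 can invade but species 2 cannot.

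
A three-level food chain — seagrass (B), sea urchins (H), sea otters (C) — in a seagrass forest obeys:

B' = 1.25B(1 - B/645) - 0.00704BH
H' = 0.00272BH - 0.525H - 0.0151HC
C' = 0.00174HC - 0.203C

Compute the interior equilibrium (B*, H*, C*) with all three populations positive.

From dC/dt = 0: 0.00174H* = 0.203, so H* = 117.
From dB/dt = 0: 1.25(1 - B*/645) = 0.00704·117, giving B* = 645·(1 - 0.657) = 221.
From dH/dt = 0: 0.00272·221 - 0.525 = 0.0151C*, so C* = 0.0766/0.0151 = 5.08.

B* ≈ 221, H* ≈ 117, C* ≈ 5.08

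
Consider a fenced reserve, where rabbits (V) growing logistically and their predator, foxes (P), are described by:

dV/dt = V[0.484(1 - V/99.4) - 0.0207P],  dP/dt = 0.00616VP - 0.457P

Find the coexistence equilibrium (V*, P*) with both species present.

From dP/dt = 0 with P > 0: 0.00616V* = 0.457, so V* = 74.2.
Substitute into dV/dt = 0: 0.484(1 - 74.2/99.4) = 0.0207P*.
The bracket is 0.254, giving P* = 0.123/0.0207 = 5.93.

V* ≈ 74.2, P* ≈ 5.93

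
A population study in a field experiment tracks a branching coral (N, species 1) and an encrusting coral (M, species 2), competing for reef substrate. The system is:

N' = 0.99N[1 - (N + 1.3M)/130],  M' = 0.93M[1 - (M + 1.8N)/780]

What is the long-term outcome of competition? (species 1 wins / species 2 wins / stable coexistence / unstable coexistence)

species 2 excludes species 1

Compare the nullcline intercepts: K1/α12 = 130/1.3 = 100 < K2 = 780; K2/α21 = 780/1.8 = 433 > K1 = 130.
Since the inequalities point opposite ways, species 2 can invade but species 1 cannot.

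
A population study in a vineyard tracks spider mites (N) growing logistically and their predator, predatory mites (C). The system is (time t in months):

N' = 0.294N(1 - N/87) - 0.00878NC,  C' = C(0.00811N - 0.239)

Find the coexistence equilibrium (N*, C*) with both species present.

N* ≈ 29.5, C* ≈ 22.1

From dC/dt = 0 with C > 0: 0.00811N* = 0.239, so N* = 29.5.
Substitute into dN/dt = 0: 0.294(1 - 29.5/87) = 0.00878C*.
The bracket is 0.661, giving C* = 0.194/0.00878 = 22.1.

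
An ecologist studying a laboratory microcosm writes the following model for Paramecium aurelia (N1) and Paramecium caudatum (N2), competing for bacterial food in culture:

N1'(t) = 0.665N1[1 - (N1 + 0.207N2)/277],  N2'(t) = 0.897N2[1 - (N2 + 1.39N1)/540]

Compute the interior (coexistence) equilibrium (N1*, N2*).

N1* ≈ 232, N2* ≈ 218

Setting both brackets to zero gives the nullclines N1 + 0.207N2 = 277 and 1.39N1 + N2 = 540.
Substituting N2 = 540 - 1.39N1 into the first: N1(1 - 0.207·1.39) = 277 - 0.207·540.
So N1* = 165/0.712 = 232, and then N2* = 540 - 1.39·232 = 218.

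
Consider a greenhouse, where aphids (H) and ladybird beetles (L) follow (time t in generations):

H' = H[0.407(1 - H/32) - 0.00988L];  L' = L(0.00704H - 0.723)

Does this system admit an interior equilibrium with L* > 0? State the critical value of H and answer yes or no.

The predator equation gives dL/dt > 0 only when H > 0.723/0.00704 = 103.
Without the predator, H → K = 32. Since 32 < 103, the predator cannot invade.

Threshold H = 103; K < 103, so no, the predator goes extinct.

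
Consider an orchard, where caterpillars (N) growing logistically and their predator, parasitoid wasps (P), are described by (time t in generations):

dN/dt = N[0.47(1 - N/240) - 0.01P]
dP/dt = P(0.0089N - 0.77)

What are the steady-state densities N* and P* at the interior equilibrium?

From dP/dt = 0 with P > 0: 0.0089N* = 0.77, so N* = 86.5.
Substitute into dN/dt = 0: 0.47(1 - 86.5/240) = 0.01P*.
The bracket is 0.64, giving P* = 0.301/0.01 = 30.1.

N* ≈ 86.5, P* ≈ 30.1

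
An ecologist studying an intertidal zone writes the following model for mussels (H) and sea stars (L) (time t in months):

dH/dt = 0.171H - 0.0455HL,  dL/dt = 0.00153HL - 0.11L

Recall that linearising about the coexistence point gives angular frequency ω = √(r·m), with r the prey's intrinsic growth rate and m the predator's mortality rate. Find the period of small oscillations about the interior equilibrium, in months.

Here r = 0.171 and m = 0.11, so r·m = 0.0188.
ω = √0.0188 = 0.137 per month, hence T = 2π/ω ≈ 45.8 months.

T ≈ 45.8 months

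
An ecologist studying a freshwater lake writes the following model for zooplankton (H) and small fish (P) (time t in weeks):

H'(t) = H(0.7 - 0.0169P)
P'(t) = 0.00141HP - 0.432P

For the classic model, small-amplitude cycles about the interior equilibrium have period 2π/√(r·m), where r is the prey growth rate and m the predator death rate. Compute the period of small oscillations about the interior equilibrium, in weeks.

T ≈ 11.4 weeks

Here r = 0.7 and m = 0.432, so r·m = 0.302.
ω = √0.302 = 0.55 per week, hence T = 2π/ω ≈ 11.4 weeks.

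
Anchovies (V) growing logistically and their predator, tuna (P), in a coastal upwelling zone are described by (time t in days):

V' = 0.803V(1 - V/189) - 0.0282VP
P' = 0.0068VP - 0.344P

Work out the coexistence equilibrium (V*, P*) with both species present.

V* ≈ 50.6, P* ≈ 20.9

From dP/dt = 0 with P > 0: 0.0068V* = 0.344, so V* = 50.6.
Substitute into dV/dt = 0: 0.803(1 - 50.6/189) = 0.0282P*.
The bracket is 0.732, giving P* = 0.588/0.0282 = 20.9.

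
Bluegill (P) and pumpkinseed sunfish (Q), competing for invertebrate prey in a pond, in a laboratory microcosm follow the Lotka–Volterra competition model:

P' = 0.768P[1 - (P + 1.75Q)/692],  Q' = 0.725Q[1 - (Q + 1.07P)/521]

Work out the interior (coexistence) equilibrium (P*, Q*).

P* ≈ 252, Q* ≈ 252

Setting both brackets to zero gives the nullclines P + 1.75Q = 692 and 1.07P + Q = 521.
Substituting Q = 521 - 1.07P into the first: P(1 - 1.75·1.07) = 692 - 1.75·521.
So P* = -220/-0.873 = 252, and then Q* = 521 - 1.07·252 = 252.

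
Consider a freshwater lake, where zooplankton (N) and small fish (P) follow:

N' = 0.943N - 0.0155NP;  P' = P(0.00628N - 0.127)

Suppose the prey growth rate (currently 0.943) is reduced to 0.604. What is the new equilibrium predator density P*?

At the interior fixed point, setting dN/dt = 0 with N > 0 fixes P* = (prey growth rate)/(NP coefficient) — independent of the other coefficients.
With the change, P* = 0.604/0.0155 = 39; it falls from 60.8.

P* ≈ 39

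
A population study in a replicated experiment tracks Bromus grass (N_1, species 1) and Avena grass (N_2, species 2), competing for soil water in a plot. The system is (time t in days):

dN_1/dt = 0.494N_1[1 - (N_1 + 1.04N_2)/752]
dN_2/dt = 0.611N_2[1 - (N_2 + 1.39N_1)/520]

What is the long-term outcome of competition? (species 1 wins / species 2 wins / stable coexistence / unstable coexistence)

species 1 excludes species 2

Compare the nullcline intercepts: K1/α12 = 752/1.04 = 723 > K2 = 520; K2/α21 = 520/1.39 = 374 < K1 = 752.
Since the inequalities point opposite ways, species 1 can invade but species 2 cannot.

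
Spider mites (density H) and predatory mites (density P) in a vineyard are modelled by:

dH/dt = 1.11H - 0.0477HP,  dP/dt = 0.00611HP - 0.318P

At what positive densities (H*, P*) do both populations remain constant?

H* ≈ 52, P* ≈ 23.3

Set dP/dt = 0 with P > 0: 0.00611H - 0.318 = 0, so H* = 0.318/0.00611 = 52.
Set dH/dt = 0 with H > 0: 1.11 - 0.0477P = 0, so P* = 1.11/0.0477 = 23.3.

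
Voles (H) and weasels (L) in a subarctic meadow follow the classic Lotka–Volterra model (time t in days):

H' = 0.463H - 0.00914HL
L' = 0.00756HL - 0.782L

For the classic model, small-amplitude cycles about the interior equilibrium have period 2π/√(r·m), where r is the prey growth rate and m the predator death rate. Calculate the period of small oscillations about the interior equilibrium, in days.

Here r = 0.463 and m = 0.782, so r·m = 0.362.
ω = √0.362 = 0.602 per day, hence T = 2π/ω ≈ 10.4 days.

T ≈ 10.4 days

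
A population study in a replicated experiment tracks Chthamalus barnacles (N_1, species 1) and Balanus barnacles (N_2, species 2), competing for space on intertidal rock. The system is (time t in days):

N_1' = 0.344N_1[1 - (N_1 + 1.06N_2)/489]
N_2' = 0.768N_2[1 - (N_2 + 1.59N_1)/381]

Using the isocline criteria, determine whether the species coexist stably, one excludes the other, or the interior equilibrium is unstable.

species 1 excludes species 2

Compare the nullcline intercepts: K1/α12 = 489/1.06 = 461 > K2 = 381; K2/α21 = 381/1.59 = 240 < K1 = 489.
Since the inequalities point opposite ways, species 1 can invade but species 2 cannot.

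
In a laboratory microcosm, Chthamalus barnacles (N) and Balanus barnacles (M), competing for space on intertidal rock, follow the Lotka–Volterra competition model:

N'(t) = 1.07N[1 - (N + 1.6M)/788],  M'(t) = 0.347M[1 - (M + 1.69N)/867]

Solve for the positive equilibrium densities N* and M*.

N* ≈ 352, M* ≈ 273

Setting both brackets to zero gives the nullclines N + 1.6M = 788 and 1.69N + M = 867.
Substituting M = 867 - 1.69N into the first: N(1 - 1.6·1.69) = 788 - 1.6·867.
So N* = -599/-1.7 = 352, and then M* = 867 - 1.69·352 = 273.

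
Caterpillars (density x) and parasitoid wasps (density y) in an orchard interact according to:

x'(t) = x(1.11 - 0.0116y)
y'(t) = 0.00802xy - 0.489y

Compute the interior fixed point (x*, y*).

Set dy/dt = 0 with y > 0: 0.00802x - 0.489 = 0, so x* = 0.489/0.00802 = 61.
Set dx/dt = 0 with x > 0: 1.11 - 0.0116y = 0, so y* = 1.11/0.0116 = 95.7.

x* ≈ 61, y* ≈ 95.7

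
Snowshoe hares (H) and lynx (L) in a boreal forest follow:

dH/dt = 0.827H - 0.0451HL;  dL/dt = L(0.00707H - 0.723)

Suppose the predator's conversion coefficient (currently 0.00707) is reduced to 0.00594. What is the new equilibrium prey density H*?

At the interior fixed point, setting dL/dt = 0 with L > 0 fixes H* = (predator death rate)/(HL coefficient) — independent of the other coefficients.
With the change, H* = 0.723/0.00594 = 122; it rises from 102.

H* ≈ 122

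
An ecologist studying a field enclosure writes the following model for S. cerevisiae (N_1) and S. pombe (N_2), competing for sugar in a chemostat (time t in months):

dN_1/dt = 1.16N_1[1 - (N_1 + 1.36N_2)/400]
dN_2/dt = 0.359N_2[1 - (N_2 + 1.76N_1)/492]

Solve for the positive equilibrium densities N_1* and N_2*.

N_1* ≈ 193, N_2* ≈ 152

Setting both brackets to zero gives the nullclines N_1 + 1.36N_2 = 400 and 1.76N_1 + N_2 = 492.
Substituting N_2 = 492 - 1.76N_1 into the first: N_1(1 - 1.36·1.76) = 400 - 1.36·492.
So N_1* = -269/-1.39 = 193, and then N_2* = 492 - 1.76·193 = 152.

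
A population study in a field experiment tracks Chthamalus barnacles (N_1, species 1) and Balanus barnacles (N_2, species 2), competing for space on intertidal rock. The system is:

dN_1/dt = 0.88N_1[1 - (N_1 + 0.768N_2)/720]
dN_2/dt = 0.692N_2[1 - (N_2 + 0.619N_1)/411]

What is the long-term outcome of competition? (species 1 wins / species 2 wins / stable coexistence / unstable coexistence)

species 1 excludes species 2

Compare the nullcline intercepts: K1/α12 = 720/0.768 = 938 > K2 = 411; K2/α21 = 411/0.619 = 664 < K1 = 720.
Since the inequalities point opposite ways, species 1 can invade but species 2 cannot.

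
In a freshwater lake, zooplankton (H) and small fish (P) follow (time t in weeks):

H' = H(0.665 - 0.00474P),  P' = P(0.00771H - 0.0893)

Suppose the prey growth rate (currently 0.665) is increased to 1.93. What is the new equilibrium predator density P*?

P* ≈ 407

At the interior fixed point, setting dH/dt = 0 with H > 0 fixes P* = (prey growth rate)/(HP coefficient) — independent of the other coefficients.
With the change, P* = 1.93/0.00474 = 407; it rises from 140.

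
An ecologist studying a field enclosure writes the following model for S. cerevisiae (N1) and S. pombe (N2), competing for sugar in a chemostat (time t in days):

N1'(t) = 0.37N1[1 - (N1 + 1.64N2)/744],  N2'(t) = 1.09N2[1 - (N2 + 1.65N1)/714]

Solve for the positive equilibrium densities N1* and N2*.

Setting both brackets to zero gives the nullclines N1 + 1.64N2 = 744 and 1.65N1 + N2 = 714.
Substituting N2 = 714 - 1.65N1 into the first: N1(1 - 1.64·1.65) = 744 - 1.64·714.
So N1* = -427/-1.71 = 250, and then N2* = 714 - 1.65·250 = 301.

N1* ≈ 250, N2* ≈ 301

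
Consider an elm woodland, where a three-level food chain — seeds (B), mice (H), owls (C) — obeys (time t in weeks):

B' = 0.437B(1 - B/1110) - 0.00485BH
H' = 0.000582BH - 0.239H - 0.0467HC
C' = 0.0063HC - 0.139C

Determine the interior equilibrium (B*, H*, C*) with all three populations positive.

B* ≈ 838, H* ≈ 22.1, C* ≈ 5.33

From dC/dt = 0: 0.0063H* = 0.139, so H* = 22.1.
From dB/dt = 0: 0.437(1 - B*/1110) = 0.00485·22.1, giving B* = 1110·(1 - 0.245) = 838.
From dH/dt = 0: 0.000582·838 - 0.239 = 0.0467C*, so C* = 0.249/0.0467 = 5.33.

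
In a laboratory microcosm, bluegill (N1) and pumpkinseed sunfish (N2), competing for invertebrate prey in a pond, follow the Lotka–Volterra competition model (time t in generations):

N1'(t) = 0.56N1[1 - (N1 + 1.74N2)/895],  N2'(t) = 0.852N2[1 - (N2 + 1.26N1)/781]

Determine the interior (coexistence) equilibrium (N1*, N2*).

Setting both brackets to zero gives the nullclines N1 + 1.74N2 = 895 and 1.26N1 + N2 = 781.
Substituting N2 = 781 - 1.26N1 into the first: N1(1 - 1.74·1.26) = 895 - 1.74·781.
So N1* = -464/-1.19 = 389, and then N2* = 781 - 1.26·389 = 291.

N1* ≈ 389, N2* ≈ 291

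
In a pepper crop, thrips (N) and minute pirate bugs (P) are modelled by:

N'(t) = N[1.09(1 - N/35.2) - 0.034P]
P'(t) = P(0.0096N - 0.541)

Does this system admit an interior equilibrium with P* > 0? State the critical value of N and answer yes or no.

The predator equation gives dP/dt > 0 only when N > 0.541/0.0096 = 56.4.
Without the predator, N → K = 35.2. Since 35.2 < 56.4, the predator cannot invade.

Threshold N = 56.4; K < 56.4, so no, the predator goes extinct.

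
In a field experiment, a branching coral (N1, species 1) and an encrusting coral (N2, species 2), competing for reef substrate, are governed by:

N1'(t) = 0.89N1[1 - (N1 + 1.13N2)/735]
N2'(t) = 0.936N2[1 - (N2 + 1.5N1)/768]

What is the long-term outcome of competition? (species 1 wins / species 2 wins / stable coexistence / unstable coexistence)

unstable coexistence (outcome depends on initial conditions)

Compare the nullcline intercepts: K1/α12 = 735/1.13 = 650 < K2 = 768; K2/α21 = 768/1.5 = 512 < K1 = 735.
Since both are reversed, neither can invade when rare; the interior point is a saddle.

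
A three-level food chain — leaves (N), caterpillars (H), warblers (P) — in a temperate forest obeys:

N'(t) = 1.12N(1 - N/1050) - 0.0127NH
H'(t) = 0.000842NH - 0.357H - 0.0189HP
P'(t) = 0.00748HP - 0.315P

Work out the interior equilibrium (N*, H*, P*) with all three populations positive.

From dP/dt = 0: 0.00748H* = 0.315, so H* = 42.1.
From dN/dt = 0: 1.12(1 - N*/1050) = 0.0127·42.1, giving N* = 1050·(1 - 0.478) = 549.
From dH/dt = 0: 0.000842·549 - 0.357 = 0.0189P*, so P* = 0.105/0.0189 = 5.55.

N* ≈ 549, H* ≈ 42.1, P* ≈ 5.55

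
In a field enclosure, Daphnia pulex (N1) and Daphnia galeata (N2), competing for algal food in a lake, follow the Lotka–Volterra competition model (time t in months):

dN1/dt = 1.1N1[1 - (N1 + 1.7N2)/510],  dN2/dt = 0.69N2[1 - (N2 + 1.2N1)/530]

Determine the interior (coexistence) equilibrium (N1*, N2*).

Setting both brackets to zero gives the nullclines N1 + 1.7N2 = 510 and 1.2N1 + N2 = 530.
Substituting N2 = 530 - 1.2N1 into the first: N1(1 - 1.7·1.2) = 510 - 1.7·530.
So N1* = -391/-1.04 = 376, and then N2* = 530 - 1.2·376 = 78.8.

N1* ≈ 376, N2* ≈ 78.8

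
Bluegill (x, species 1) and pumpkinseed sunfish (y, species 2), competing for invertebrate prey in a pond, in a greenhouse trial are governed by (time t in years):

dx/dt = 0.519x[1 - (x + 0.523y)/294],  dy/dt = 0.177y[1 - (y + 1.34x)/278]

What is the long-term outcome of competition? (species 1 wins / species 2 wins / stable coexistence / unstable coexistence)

species 1 excludes species 2

Compare the nullcline intercepts: K1/α12 = 294/0.523 = 562 > K2 = 278; K2/α21 = 278/1.34 = 207 < K1 = 294.
Since the inequalities point opposite ways, species 1 can invade but species 2 cannot.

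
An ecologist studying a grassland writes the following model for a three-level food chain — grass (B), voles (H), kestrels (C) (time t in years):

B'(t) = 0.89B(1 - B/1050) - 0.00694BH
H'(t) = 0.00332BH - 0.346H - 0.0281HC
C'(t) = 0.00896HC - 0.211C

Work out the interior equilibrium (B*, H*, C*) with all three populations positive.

B* ≈ 857, H* ≈ 23.5, C* ≈ 89

From dC/dt = 0: 0.00896H* = 0.211, so H* = 23.5.
From dB/dt = 0: 0.89(1 - B*/1050) = 0.00694·23.5, giving B* = 1050·(1 - 0.184) = 857.
From dH/dt = 0: 0.00332·857 - 0.346 = 0.0281C*, so C* = 2.5/0.0281 = 89.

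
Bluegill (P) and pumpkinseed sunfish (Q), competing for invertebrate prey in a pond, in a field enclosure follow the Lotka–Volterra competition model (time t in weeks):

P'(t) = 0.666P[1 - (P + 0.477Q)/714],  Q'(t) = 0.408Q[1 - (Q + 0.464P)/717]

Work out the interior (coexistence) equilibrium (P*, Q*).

Setting both brackets to zero gives the nullclines P + 0.477Q = 714 and 0.464P + Q = 717.
Substituting Q = 717 - 0.464P into the first: P(1 - 0.477·0.464) = 714 - 0.477·717.
So P* = 372/0.779 = 478, and then Q* = 717 - 0.464·478 = 495.

P* ≈ 478, Q* ≈ 495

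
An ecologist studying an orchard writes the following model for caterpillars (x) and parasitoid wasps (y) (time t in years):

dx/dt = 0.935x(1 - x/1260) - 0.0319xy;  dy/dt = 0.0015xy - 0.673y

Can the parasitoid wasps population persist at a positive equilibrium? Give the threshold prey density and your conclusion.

The predator equation gives dy/dt > 0 only when x > 0.673/0.0015 = 449.
Without the predator, x → K = 1260. Since 1260 > 449, the predator can invade and persist.

Threshold x = 449; K > 449, so yes, the predator persists.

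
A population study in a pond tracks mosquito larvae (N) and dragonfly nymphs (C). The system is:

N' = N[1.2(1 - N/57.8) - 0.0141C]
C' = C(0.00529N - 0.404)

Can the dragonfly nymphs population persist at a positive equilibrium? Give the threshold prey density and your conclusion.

The predator equation gives dC/dt > 0 only when N > 0.404/0.00529 = 76.4.
Without the predator, N → K = 57.8. Since 57.8 < 76.4, the predator cannot invade.

Threshold N = 76.4; K < 76.4, so no, the predator goes extinct.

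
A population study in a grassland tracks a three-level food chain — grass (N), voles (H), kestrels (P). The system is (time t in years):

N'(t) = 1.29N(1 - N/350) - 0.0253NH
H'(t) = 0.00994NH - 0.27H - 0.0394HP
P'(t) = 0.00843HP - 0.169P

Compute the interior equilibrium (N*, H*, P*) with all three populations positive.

N* ≈ 212, H* ≈ 20, P* ≈ 46.7

From dP/dt = 0: 0.00843H* = 0.169, so H* = 20.
From dN/dt = 0: 1.29(1 - N*/350) = 0.0253·20, giving N* = 350·(1 - 0.393) = 212.
From dH/dt = 0: 0.00994·212 - 0.27 = 0.0394P*, so P* = 1.84/0.0394 = 46.7.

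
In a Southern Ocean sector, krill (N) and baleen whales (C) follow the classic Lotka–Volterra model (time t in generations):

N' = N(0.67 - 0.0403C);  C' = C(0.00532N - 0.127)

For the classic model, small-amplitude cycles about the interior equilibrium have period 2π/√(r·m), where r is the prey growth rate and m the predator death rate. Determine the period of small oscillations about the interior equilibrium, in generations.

Here r = 0.67 and m = 0.127, so r·m = 0.0851.
ω = √0.0851 = 0.292 per generation, hence T = 2π/ω ≈ 21.5 generations.

T ≈ 21.5 generations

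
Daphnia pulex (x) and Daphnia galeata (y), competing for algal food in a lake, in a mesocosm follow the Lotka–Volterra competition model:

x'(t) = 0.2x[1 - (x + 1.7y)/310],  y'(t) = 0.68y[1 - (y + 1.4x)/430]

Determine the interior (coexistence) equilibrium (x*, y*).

Setting both brackets to zero gives the nullclines x + 1.7y = 310 and 1.4x + y = 430.
Substituting y = 430 - 1.4x into the first: x(1 - 1.7·1.4) = 310 - 1.7·430.
So x* = -421/-1.38 = 305, and then y* = 430 - 1.4·305 = 2.9.

x* ≈ 305, y* ≈ 2.9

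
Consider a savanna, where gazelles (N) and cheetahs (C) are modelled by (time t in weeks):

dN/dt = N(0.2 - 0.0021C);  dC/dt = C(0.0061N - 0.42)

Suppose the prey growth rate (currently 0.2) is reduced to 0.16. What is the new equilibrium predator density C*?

C* ≈ 76.2

At the interior fixed point, setting dN/dt = 0 with N > 0 fixes C* = (prey growth rate)/(NC coefficient) — independent of the other coefficients.
With the change, C* = 0.16/0.0021 = 76.2; it falls from 95.2.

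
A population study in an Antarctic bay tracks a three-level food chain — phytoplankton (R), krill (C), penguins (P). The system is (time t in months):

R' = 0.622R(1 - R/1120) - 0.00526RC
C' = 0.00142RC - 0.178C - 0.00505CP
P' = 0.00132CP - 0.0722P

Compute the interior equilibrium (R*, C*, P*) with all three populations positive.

R* ≈ 602, C* ≈ 54.7, P* ≈ 134

From dP/dt = 0: 0.00132C* = 0.0722, so C* = 54.7.
From dR/dt = 0: 0.622(1 - R*/1120) = 0.00526·54.7, giving R* = 1120·(1 - 0.463) = 602.
From dC/dt = 0: 0.00142·602 - 0.178 = 0.00505P*, so P* = 0.677/0.00505 = 134.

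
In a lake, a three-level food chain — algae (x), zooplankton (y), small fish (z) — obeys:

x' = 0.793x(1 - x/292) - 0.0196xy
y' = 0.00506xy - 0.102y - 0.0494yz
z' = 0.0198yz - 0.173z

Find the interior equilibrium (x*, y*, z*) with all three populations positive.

x* ≈ 229, y* ≈ 8.74, z* ≈ 21.4

From dz/dt = 0: 0.0198y* = 0.173, so y* = 8.74.
From dx/dt = 0: 0.793(1 - x*/292) = 0.0196·8.74, giving x* = 292·(1 - 0.216) = 229.
From dy/dt = 0: 0.00506·229 - 0.102 = 0.0494z*, so z* = 1.06/0.0494 = 21.4.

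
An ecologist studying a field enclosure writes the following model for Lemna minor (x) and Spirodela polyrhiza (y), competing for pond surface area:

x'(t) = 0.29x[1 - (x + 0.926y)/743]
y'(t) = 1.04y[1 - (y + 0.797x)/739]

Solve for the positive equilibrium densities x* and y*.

x* ≈ 224, y* ≈ 560

Setting both brackets to zero gives the nullclines x + 0.926y = 743 and 0.797x + y = 739.
Substituting y = 739 - 0.797x into the first: x(1 - 0.926·0.797) = 743 - 0.926·739.
So x* = 58.7/0.262 = 224, and then y* = 739 - 0.797·224 = 560.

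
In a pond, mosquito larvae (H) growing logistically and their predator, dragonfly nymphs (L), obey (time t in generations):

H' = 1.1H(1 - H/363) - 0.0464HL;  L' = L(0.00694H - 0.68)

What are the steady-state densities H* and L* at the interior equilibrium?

H* ≈ 98, L* ≈ 17.3

From dL/dt = 0 with L > 0: 0.00694H* = 0.68, so H* = 98.
Substitute into dH/dt = 0: 1.1(1 - 98/363) = 0.0464L*.
The bracket is 0.73, giving L* = 0.803/0.0464 = 17.3.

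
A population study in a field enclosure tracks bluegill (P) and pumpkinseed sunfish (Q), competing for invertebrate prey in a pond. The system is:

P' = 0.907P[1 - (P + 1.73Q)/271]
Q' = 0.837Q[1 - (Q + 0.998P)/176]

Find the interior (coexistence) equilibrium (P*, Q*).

P* ≈ 46.1, Q* ≈ 130

Setting both brackets to zero gives the nullclines P + 1.73Q = 271 and 0.998P + Q = 176.
Substituting Q = 176 - 0.998P into the first: P(1 - 1.73·0.998) = 271 - 1.73·176.
So P* = -33.5/-0.727 = 46.1, and then Q* = 176 - 0.998·46.1 = 130.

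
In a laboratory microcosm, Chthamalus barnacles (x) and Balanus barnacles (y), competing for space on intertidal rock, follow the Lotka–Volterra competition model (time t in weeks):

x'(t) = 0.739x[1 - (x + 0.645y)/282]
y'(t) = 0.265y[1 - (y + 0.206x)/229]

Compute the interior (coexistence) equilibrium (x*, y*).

x* ≈ 155, y* ≈ 197

Setting both brackets to zero gives the nullclines x + 0.645y = 282 and 0.206x + y = 229.
Substituting y = 229 - 0.206x into the first: x(1 - 0.645·0.206) = 282 - 0.645·229.
So x* = 134/0.867 = 155, and then y* = 229 - 0.206·155 = 197.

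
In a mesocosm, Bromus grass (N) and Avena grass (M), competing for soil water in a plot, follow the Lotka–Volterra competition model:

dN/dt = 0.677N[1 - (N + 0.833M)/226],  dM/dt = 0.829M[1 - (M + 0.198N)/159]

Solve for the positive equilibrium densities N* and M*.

Setting both brackets to zero gives the nullclines N + 0.833M = 226 and 0.198N + M = 159.
Substituting M = 159 - 0.198N into the first: N(1 - 0.833·0.198) = 226 - 0.833·159.
So N* = 93.6/0.835 = 112, and then M* = 159 - 0.198·112 = 137.

N* ≈ 112, M* ≈ 137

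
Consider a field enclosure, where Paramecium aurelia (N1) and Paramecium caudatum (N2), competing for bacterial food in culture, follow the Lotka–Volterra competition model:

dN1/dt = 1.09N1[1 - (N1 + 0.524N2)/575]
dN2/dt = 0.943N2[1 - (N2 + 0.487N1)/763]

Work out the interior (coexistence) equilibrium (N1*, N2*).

Setting both brackets to zero gives the nullclines N1 + 0.524N2 = 575 and 0.487N1 + N2 = 763.
Substituting N2 = 763 - 0.487N1 into the first: N1(1 - 0.524·0.487) = 575 - 0.524·763.
So N1* = 175/0.745 = 235, and then N2* = 763 - 0.487·235 = 648.

N1* ≈ 235, N2* ≈ 648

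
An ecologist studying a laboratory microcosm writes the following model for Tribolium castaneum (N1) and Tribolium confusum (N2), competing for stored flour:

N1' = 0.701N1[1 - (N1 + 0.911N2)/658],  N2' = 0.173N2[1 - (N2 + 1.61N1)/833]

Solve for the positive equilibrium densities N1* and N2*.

Setting both brackets to zero gives the nullclines N1 + 0.911N2 = 658 and 1.61N1 + N2 = 833.
Substituting N2 = 833 - 1.61N1 into the first: N1(1 - 0.911·1.61) = 658 - 0.911·833.
So N1* = -101/-0.467 = 216, and then N2* = 833 - 1.61·216 = 485.

N1* ≈ 216, N2* ≈ 485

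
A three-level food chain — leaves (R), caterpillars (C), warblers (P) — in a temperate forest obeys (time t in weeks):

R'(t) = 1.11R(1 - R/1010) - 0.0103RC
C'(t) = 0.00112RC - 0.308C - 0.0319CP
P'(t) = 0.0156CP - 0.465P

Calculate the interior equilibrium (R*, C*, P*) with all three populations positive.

R* ≈ 731, C* ≈ 29.8, P* ≈ 16

From dP/dt = 0: 0.0156C* = 0.465, so C* = 29.8.
From dR/dt = 0: 1.11(1 - R*/1010) = 0.0103·29.8, giving R* = 1010·(1 - 0.277) = 731.
From dC/dt = 0: 0.00112·731 - 0.308 = 0.0319P*, so P* = 0.51/0.0319 = 16.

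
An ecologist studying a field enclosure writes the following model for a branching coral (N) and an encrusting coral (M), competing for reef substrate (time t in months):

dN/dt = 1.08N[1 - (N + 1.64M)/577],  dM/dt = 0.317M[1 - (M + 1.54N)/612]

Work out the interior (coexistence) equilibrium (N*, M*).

Setting both brackets to zero gives the nullclines N + 1.64M = 577 and 1.54N + M = 612.
Substituting M = 612 - 1.54N into the first: N(1 - 1.64·1.54) = 577 - 1.64·612.
So N* = -427/-1.53 = 280, and then M* = 612 - 1.54·280 = 181.

N* ≈ 280, M* ≈ 181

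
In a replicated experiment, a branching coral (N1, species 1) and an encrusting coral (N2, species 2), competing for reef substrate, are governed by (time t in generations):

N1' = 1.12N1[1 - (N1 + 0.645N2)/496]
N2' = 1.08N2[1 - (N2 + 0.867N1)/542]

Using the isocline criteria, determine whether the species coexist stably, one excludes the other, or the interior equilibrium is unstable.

stable coexistence

Compare the nullcline intercepts: K1/α12 = 496/0.645 = 769 > K2 = 542; K2/α21 = 542/0.867 = 625 > K1 = 496.
Since both inequalities hold, each species can invade when rare, so the interior equilibrium is stable.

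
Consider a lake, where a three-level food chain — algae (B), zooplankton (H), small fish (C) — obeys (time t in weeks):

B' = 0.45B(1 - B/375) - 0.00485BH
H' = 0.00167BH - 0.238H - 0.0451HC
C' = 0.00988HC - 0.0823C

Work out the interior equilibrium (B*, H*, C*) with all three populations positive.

B* ≈ 341, H* ≈ 8.33, C* ≈ 7.36

From dC/dt = 0: 0.00988H* = 0.0823, so H* = 8.33.
From dB/dt = 0: 0.45(1 - B*/375) = 0.00485·8.33, giving B* = 375·(1 - 0.0898) = 341.
From dH/dt = 0: 0.00167·341 - 0.238 = 0.0451C*, so C* = 0.332/0.0451 = 7.36.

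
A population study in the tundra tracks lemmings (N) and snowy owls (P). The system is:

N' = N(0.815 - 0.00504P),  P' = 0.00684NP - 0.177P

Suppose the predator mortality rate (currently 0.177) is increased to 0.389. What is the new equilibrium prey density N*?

N* ≈ 56.9

At the interior fixed point, setting dP/dt = 0 with P > 0 fixes N* = (predator death rate)/(NP coefficient) — independent of the other coefficients.
With the change, N* = 0.389/0.00684 = 56.9; it rises from 25.9.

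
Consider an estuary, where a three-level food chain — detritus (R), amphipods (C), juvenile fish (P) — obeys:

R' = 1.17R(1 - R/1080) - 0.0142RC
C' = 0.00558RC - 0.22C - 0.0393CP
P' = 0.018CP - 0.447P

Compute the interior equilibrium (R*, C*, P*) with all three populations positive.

R* ≈ 754, C* ≈ 24.8, P* ≈ 102

From dP/dt = 0: 0.018C* = 0.447, so C* = 24.8.
From dR/dt = 0: 1.17(1 - R*/1080) = 0.0142·24.8, giving R* = 1080·(1 - 0.301) = 754.
From dC/dt = 0: 0.00558·754 - 0.22 = 0.0393P*, so P* = 3.99/0.0393 = 102.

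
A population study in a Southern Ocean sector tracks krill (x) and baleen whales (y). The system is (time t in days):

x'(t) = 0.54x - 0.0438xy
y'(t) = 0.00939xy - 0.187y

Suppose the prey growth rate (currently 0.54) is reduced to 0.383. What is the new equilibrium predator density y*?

At the interior fixed point, setting dx/dt = 0 with x > 0 fixes y* = (prey growth rate)/(xy coefficient) — independent of the other coefficients.
With the change, y* = 0.383/0.0438 = 8.74; it falls from 12.3.

y* ≈ 8.74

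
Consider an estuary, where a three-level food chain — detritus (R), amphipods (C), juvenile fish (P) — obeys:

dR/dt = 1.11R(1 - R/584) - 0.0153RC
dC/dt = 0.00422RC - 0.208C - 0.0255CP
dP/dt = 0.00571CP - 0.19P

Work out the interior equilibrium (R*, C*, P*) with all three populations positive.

From dP/dt = 0: 0.00571C* = 0.19, so C* = 33.3.
From dR/dt = 0: 1.11(1 - R*/584) = 0.0153·33.3, giving R* = 584·(1 - 0.459) = 316.
From dC/dt = 0: 0.00422·316 - 0.208 = 0.0255P*, so P* = 1.13/0.0255 = 44.2.

R* ≈ 316, C* ≈ 33.3, P* ≈ 44.2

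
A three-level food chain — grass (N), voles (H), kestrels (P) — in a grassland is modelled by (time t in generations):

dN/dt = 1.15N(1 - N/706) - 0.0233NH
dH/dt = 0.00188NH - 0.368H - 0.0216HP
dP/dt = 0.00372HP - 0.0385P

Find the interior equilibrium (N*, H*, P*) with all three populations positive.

From dP/dt = 0: 0.00372H* = 0.0385, so H* = 10.3.
From dN/dt = 0: 1.15(1 - N*/706) = 0.0233·10.3, giving N* = 706·(1 - 0.21) = 558.
From dH/dt = 0: 0.00188·558 - 0.368 = 0.0216P*, so P* = 0.681/0.0216 = 31.5.

N* ≈ 558, H* ≈ 10.3, P* ≈ 31.5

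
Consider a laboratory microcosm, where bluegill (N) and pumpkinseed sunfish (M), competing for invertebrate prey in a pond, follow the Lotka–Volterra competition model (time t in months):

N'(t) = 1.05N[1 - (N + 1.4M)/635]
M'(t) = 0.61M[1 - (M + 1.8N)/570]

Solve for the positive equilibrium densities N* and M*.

Setting both brackets to zero gives the nullclines N + 1.4M = 635 and 1.8N + M = 570.
Substituting M = 570 - 1.8N into the first: N(1 - 1.4·1.8) = 635 - 1.4·570.
So N* = -163/-1.52 = 107, and then M* = 570 - 1.8·107 = 377.

N* ≈ 107, M* ≈ 377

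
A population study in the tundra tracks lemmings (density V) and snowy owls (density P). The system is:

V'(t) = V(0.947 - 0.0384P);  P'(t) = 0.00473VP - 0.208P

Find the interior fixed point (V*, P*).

V* ≈ 44, P* ≈ 24.7

Set dP/dt = 0 with P > 0: 0.00473V - 0.208 = 0, so V* = 0.208/0.00473 = 44.
Set dV/dt = 0 with V > 0: 0.947 - 0.0384P = 0, so P* = 0.947/0.0384 = 24.7.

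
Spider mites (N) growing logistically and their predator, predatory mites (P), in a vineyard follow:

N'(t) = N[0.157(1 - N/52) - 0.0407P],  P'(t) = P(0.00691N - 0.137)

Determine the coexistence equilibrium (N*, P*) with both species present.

N* ≈ 19.8, P* ≈ 2.39

From dP/dt = 0 with P > 0: 0.00691N* = 0.137, so N* = 19.8.
Substitute into dN/dt = 0: 0.157(1 - 19.8/52) = 0.0407P*.
The bracket is 0.619, giving P* = 0.0971/0.0407 = 2.39.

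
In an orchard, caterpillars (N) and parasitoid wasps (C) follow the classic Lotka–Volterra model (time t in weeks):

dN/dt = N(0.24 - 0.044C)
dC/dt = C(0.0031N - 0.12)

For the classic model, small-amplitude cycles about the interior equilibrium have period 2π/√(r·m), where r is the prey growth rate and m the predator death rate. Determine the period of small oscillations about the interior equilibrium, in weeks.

Here r = 0.24 and m = 0.12, so r·m = 0.0288.
ω = √0.0288 = 0.17 per week, hence T = 2π/ω ≈ 37 weeks.

T ≈ 37 weeks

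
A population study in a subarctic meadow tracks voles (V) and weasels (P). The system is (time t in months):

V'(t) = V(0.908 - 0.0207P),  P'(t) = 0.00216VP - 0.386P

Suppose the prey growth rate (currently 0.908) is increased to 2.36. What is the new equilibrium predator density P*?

P* ≈ 114

At the interior fixed point, setting dV/dt = 0 with V > 0 fixes P* = (prey growth rate)/(VP coefficient) — independent of the other coefficients.
With the change, P* = 2.36/0.0207 = 114; it rises from 43.9.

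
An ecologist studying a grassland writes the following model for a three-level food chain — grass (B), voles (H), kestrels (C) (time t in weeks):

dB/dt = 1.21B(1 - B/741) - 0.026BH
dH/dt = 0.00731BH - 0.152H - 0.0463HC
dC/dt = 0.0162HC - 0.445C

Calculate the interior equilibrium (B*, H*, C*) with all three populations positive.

From dC/dt = 0: 0.0162H* = 0.445, so H* = 27.5.
From dB/dt = 0: 1.21(1 - B*/741) = 0.026·27.5, giving B* = 741·(1 - 0.59) = 304.
From dH/dt = 0: 0.00731·304 - 0.152 = 0.0463C*, so C* = 2.07/0.0463 = 44.7.

B* ≈ 304, H* ≈ 27.5, C* ≈ 44.7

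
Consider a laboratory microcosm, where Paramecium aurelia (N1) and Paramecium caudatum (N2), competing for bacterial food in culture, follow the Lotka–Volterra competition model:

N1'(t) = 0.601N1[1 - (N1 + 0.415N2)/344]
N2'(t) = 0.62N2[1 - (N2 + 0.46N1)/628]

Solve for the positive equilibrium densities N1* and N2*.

Setting both brackets to zero gives the nullclines N1 + 0.415N2 = 344 and 0.46N1 + N2 = 628.
Substituting N2 = 628 - 0.46N1 into the first: N1(1 - 0.415·0.46) = 344 - 0.415·628.
So N1* = 83.4/0.809 = 103, and then N2* = 628 - 0.46·103 = 581.

N1* ≈ 103, N2* ≈ 581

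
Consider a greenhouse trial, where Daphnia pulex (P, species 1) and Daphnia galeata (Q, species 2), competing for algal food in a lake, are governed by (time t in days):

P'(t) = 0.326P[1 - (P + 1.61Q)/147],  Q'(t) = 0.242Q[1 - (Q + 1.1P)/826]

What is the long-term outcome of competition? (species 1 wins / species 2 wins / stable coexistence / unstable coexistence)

species 2 excludes species 1

Compare the nullcline intercepts: K1/α12 = 147/1.61 = 91.3 < K2 = 826; K2/α21 = 826/1.1 = 751 > K1 = 147.
Since the inequalities point opposite ways, species 2 can invade but species 1 cannot.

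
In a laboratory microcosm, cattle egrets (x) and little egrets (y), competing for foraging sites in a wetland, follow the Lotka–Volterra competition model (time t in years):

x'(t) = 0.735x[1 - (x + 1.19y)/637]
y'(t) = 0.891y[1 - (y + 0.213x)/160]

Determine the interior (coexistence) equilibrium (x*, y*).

x* ≈ 598, y* ≈ 32.6

Setting both brackets to zero gives the nullclines x + 1.19y = 637 and 0.213x + y = 160.
Substituting y = 160 - 0.213x into the first: x(1 - 1.19·0.213) = 637 - 1.19·160.
So x* = 447/0.747 = 598, and then y* = 160 - 0.213·598 = 32.6.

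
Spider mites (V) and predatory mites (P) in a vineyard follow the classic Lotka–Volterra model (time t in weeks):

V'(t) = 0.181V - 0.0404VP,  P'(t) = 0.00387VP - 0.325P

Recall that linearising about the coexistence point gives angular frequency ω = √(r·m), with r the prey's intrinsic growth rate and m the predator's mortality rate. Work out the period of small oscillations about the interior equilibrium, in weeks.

Here r = 0.181 and m = 0.325, so r·m = 0.0588.
ω = √0.0588 = 0.243 per week, hence T = 2π/ω ≈ 25.9 weeks.

T ≈ 25.9 weeks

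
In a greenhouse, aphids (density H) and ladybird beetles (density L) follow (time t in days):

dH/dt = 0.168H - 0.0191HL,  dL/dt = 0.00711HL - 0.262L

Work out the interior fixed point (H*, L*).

Set dL/dt = 0 with L > 0: 0.00711H - 0.262 = 0, so H* = 0.262/0.00711 = 36.8.
Set dH/dt = 0 with H > 0: 0.168 - 0.0191L = 0, so L* = 0.168/0.0191 = 8.8.

H* ≈ 36.8, L* ≈ 8.8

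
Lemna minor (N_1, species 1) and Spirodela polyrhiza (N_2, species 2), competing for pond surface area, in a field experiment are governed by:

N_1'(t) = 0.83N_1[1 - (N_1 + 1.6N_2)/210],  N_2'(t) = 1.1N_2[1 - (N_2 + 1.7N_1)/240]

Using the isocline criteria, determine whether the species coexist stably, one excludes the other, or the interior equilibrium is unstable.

Compare the nullcline intercepts: K1/α12 = 210/1.6 = 131 < K2 = 240; K2/α21 = 240/1.7 = 141 < K1 = 210.
Since both are reversed, neither can invade when rare; the interior point is a saddle.

unstable coexistence (outcome depends on initial conditions)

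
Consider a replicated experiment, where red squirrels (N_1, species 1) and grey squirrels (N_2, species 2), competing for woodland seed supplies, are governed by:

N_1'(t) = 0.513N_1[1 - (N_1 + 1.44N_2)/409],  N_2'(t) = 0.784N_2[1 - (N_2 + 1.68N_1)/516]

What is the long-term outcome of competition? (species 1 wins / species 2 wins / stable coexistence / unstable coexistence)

Compare the nullcline intercepts: K1/α12 = 409/1.44 = 284 < K2 = 516; K2/α21 = 516/1.68 = 307 < K1 = 409.
Since both are reversed, neither can invade when rare; the interior point is a saddle.

unstable coexistence (outcome depends on initial conditions)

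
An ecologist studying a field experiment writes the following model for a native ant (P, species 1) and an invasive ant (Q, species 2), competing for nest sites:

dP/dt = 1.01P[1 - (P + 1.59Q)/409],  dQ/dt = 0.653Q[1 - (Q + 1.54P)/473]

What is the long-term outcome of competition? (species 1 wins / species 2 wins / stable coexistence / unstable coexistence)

unstable coexistence (outcome depends on initial conditions)

Compare the nullcline intercepts: K1/α12 = 409/1.59 = 257 < K2 = 473; K2/α21 = 473/1.54 = 307 < K1 = 409.
Since both are reversed, neither can invade when rare; the interior point is a saddle.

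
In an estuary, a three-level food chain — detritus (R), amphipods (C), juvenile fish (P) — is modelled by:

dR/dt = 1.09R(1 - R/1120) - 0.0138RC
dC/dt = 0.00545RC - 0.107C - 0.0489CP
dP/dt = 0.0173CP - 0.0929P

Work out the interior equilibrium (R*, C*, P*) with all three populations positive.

From dP/dt = 0: 0.0173C* = 0.0929, so C* = 5.37.
From dR/dt = 0: 1.09(1 - R*/1120) = 0.0138·5.37, giving R* = 1120·(1 - 0.068) = 1040.
From dC/dt = 0: 0.00545·1040 - 0.107 = 0.0489P*, so P* = 5.58/0.0489 = 114.

R* ≈ 1040, C* ≈ 5.37, P* ≈ 114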